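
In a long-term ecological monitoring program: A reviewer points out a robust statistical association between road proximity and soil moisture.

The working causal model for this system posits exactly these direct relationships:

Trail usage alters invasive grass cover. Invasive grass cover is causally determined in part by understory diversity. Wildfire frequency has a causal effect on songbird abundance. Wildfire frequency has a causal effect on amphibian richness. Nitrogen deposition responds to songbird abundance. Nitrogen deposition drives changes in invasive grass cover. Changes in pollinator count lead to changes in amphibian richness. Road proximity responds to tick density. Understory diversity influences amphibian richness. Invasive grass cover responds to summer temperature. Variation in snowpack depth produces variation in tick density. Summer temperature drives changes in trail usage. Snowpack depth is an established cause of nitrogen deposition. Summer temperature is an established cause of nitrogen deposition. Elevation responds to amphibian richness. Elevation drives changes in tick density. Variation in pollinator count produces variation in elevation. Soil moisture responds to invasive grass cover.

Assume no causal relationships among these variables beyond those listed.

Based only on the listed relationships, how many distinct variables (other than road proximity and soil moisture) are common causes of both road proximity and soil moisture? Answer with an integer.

3

The common causes are: snowpack depth (to road proximity via snowpack depth → tick density → road proximity; to soil moisture via snowpack depth → nitrogen deposition → invasive grass cover → soil moisture); understory diversity (to road proximity via understory diversity → amphibian richness → elevation → tick density → road proximity; to soil moisture via understory diversity → invasive grass cover → soil moisture); wildfire frequency (to road proximity via wildfire frequency → amphibian richness → elevation → tick density → road proximity; to soil moisture via wildfire frequency → songbird abundance → nitrogen deposition → invasive grass cover → soil moisture).
Every other variable lacks a causal path to at least one of road proximity and soil moisture.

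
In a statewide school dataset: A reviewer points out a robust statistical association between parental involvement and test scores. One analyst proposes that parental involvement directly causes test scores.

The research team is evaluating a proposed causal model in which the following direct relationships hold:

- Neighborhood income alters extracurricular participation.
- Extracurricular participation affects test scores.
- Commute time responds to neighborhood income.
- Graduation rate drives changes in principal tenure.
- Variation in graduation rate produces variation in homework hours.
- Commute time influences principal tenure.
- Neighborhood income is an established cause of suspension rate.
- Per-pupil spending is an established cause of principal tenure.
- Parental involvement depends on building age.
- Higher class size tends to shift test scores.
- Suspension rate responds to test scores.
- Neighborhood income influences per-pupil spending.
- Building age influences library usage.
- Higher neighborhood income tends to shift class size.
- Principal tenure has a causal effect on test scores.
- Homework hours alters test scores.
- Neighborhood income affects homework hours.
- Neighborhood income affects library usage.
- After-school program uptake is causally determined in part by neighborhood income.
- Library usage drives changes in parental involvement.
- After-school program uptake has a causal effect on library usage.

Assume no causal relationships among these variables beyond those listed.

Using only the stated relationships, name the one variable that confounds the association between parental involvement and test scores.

neighborhood income

Neighborhood income has a causal path to parental involvement (neighborhood income → library usage → parental involvement) and a separate causal path to test scores (neighborhood income → homework hours → test scores), so it is a common cause of both.
No stated relationship gives parental involvement a causal route to test scores, so the correlation is explained by the shared upstream cause rather than a direct effect.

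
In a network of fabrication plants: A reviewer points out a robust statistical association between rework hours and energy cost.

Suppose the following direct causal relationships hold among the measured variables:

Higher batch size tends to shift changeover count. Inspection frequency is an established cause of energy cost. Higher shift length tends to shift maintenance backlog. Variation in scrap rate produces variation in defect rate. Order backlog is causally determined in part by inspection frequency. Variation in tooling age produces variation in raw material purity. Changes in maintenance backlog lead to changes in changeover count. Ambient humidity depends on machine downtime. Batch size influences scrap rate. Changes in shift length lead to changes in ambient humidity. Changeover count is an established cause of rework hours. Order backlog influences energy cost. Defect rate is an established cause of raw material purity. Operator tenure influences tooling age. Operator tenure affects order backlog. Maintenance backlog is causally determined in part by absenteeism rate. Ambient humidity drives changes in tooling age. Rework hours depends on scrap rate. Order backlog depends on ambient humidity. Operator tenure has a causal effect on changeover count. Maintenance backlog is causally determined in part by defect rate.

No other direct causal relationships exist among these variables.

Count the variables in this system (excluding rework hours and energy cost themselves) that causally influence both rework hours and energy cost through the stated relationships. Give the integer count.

2

The common causes are: operator tenure (to rework hours via operator tenure → changeover count → rework hours; to energy cost via operator tenure → order backlog → energy cost); shift length (to rework hours via shift length → maintenance backlog → changeover count → rework hours; to energy cost via shift length → ambient humidity → order backlog → energy cost).
Every other variable lacks a causal path to at least one of rework hours and energy cost.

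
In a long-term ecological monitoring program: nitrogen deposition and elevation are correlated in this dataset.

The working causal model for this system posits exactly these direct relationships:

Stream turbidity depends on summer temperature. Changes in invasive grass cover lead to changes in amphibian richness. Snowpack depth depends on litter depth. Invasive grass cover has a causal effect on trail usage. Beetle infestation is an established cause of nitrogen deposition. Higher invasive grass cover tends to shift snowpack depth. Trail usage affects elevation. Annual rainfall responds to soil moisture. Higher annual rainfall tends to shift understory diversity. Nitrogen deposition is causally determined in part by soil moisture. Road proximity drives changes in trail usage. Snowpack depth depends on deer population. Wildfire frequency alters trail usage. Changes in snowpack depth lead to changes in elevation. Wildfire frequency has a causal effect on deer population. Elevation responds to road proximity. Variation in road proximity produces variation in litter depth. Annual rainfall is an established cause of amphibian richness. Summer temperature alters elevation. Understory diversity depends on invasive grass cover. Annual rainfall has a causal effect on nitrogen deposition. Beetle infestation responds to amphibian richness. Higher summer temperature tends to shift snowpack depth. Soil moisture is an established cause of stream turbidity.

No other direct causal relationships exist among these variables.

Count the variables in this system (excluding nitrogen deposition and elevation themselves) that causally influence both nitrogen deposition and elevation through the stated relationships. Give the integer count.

1

The common causes are: invasive grass cover (to nitrogen deposition via invasive grass cover → amphibian richness → beetle infestation → nitrogen deposition; to elevation via invasive grass cover → trail usage → elevation).
Every other variable lacks a causal path to at least one of nitrogen deposition and elevation.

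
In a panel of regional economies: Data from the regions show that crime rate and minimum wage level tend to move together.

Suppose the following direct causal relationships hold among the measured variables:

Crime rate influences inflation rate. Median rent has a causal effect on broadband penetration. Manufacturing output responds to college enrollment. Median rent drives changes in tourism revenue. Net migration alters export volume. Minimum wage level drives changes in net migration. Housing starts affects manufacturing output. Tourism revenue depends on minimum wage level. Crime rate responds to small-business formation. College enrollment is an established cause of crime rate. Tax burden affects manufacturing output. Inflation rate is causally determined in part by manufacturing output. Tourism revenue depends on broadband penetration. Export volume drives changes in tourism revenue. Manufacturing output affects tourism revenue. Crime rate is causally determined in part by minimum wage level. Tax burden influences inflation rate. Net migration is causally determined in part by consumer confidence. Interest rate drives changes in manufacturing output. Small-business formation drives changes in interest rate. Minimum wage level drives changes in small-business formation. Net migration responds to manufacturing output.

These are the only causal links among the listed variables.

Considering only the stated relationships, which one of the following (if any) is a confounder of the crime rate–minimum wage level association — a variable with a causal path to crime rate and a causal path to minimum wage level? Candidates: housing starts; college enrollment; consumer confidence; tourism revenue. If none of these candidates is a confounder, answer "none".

None of the listed candidates has causal paths to both crime rate and minimum wage level in the stated relationships, so none is a common cause.

none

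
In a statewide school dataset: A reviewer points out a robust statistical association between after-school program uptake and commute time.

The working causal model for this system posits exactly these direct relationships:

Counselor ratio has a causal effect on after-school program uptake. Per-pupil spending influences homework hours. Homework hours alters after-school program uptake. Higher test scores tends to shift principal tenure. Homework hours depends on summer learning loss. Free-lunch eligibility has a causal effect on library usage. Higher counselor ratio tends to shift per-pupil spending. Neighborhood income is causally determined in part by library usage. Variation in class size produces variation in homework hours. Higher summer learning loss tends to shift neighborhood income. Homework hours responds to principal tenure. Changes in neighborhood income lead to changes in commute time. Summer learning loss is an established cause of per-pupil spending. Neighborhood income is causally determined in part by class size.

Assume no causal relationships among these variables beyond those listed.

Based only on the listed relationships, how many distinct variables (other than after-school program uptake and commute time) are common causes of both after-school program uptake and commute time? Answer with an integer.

The common causes are: class size (to after-school program uptake via class size → homework hours → after-school program uptake; to commute time via class size → neighborhood income → commute time); summer learning loss (to after-school program uptake via summer learning loss → homework hours → after-school program uptake; to commute time via summer learning loss → neighborhood income → commute time).
Every other variable lacks a causal path to at least one of after-school program uptake and commute time.

2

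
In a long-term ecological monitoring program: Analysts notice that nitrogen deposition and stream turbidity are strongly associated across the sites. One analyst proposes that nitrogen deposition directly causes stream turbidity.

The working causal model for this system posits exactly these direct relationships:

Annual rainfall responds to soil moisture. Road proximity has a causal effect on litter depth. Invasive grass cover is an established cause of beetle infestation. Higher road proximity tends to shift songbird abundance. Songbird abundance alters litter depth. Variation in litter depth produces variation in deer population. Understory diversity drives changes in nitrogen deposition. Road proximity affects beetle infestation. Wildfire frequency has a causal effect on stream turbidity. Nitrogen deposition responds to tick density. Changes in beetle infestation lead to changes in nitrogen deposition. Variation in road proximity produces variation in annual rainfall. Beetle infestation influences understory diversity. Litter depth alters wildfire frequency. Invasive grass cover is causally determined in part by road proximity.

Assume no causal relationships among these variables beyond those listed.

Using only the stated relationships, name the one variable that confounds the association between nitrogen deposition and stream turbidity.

Road proximity has a causal path to nitrogen deposition (road proximity → beetle infestation → nitrogen deposition) and a separate causal path to stream turbidity (road proximity → litter depth → wildfire frequency → stream turbidity), so it is a common cause of both.
No stated relationship gives nitrogen deposition a causal route to stream turbidity, so the correlation is explained by the shared upstream cause rather than a direct effect.

road proximity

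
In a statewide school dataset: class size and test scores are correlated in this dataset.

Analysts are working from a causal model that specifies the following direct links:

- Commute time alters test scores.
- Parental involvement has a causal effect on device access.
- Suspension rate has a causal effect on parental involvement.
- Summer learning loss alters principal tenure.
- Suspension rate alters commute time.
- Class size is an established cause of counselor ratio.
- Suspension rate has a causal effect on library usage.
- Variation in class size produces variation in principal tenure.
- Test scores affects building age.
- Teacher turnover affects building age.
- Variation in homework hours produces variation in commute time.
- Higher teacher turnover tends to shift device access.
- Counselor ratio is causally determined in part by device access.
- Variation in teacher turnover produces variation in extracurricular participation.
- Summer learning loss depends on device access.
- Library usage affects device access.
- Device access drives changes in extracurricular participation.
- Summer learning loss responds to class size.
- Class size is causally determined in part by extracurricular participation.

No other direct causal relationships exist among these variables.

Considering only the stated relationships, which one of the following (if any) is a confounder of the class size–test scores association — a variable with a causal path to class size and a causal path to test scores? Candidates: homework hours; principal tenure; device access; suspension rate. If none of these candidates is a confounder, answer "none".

Suspension rate causes class size (suspension rate → parental involvement → device access → extracurricular participation → class size) and also causes test scores (suspension rate → commute time → test scores); it is a common cause of both.
Each of the other candidates lacks a causal path to at least one of class size and test scores, so they do not confound the relationship.

suspension rate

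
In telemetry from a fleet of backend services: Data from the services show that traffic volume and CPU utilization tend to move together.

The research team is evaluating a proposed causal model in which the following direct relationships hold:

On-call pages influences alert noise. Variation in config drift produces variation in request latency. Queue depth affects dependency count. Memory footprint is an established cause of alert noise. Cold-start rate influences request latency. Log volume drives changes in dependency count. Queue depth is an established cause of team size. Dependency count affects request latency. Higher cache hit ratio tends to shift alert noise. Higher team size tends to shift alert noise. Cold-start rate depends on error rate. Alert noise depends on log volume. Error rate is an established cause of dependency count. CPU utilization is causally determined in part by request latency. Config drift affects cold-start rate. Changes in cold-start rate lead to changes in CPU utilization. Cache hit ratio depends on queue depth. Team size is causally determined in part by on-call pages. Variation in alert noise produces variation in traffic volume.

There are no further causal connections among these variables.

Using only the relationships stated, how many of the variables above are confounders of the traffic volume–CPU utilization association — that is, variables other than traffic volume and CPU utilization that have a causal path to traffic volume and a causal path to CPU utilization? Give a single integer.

2

The common causes are: log volume (to traffic volume via log volume → alert noise → traffic volume; to CPU utilization via log volume → dependency count → request latency → CPU utilization); queue depth (to traffic volume via queue depth → cache hit ratio → alert noise → traffic volume; to CPU utilization via queue depth → dependency count → request latency → CPU utilization).
Every other variable lacks a causal path to at least one of traffic volume and CPU utilization.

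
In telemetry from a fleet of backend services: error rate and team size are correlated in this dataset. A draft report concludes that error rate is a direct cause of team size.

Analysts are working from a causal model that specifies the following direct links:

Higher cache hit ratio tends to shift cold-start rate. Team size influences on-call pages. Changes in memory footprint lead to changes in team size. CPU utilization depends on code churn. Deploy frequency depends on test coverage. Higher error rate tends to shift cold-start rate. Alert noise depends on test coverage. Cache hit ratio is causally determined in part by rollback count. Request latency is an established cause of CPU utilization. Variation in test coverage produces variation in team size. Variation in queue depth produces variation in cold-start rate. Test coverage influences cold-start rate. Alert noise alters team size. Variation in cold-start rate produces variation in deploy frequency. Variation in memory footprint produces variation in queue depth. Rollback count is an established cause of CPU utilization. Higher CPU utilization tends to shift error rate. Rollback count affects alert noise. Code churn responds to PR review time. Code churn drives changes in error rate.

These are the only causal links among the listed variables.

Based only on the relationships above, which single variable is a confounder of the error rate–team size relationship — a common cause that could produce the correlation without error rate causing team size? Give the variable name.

Rollback count has a causal path to error rate (rollback count → CPU utilization → error rate) and a separate causal path to team size (rollback count → alert noise → team size), so it is a common cause of both.
No stated relationship gives error rate a causal route to team size, so the correlation is explained by the shared upstream cause rather than a direct effect.

rollback count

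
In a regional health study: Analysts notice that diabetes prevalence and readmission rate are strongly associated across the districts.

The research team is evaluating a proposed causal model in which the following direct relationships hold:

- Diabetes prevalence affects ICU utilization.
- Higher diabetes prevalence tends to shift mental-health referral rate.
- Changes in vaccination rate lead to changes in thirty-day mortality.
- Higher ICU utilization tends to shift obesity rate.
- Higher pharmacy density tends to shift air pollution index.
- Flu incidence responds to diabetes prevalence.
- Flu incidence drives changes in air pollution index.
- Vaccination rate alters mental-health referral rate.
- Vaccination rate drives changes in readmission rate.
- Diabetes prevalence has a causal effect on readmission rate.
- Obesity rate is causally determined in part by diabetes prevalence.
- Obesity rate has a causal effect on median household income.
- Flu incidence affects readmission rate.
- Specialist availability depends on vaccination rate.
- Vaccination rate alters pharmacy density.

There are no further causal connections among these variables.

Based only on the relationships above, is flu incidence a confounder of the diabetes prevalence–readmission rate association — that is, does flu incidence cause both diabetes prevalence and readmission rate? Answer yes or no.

no

Flu incidence has no stated causal path to diabetes prevalence. A confounder must cause both variables, so flu incidence does not qualify.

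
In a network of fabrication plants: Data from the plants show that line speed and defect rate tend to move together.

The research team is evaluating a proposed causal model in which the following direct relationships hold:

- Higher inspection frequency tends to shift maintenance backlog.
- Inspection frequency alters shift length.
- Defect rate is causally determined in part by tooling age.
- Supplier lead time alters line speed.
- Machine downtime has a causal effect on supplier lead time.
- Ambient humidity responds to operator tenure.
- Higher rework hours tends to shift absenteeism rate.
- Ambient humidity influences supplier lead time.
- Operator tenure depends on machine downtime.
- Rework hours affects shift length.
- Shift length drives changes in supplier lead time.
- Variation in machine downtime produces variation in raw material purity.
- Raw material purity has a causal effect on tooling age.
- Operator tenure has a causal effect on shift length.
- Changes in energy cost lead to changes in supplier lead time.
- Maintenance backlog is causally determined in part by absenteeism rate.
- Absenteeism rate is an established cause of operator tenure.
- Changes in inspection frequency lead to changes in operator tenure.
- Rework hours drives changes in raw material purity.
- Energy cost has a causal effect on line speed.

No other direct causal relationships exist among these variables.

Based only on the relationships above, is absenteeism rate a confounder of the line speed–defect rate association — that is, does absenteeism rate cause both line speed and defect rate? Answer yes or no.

Absenteeism rate has no stated causal path to defect rate. A confounder must cause both variables, so absenteeism rate does not qualify.

no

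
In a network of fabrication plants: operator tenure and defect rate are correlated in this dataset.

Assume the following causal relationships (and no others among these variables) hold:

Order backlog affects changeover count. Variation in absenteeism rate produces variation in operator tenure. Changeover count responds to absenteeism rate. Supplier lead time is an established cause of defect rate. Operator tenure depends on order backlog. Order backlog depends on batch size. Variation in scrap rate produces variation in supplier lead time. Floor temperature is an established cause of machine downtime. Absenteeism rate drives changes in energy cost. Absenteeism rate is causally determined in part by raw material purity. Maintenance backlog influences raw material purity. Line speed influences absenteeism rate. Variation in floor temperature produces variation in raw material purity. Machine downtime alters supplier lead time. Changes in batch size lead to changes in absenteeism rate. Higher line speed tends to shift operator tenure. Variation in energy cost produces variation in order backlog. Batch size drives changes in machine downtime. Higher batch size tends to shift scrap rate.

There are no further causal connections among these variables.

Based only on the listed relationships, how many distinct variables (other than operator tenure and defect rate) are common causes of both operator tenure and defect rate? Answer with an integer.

2

The common causes are: batch size (to operator tenure via batch size → order backlog → operator tenure; to defect rate via batch size → machine downtime → supplier lead time → defect rate); floor temperature (to operator tenure via floor temperature → raw material purity → absenteeism rate → operator tenure; to defect rate via floor temperature → machine downtime → supplier lead time → defect rate).
Every other variable lacks a causal path to at least one of operator tenure and defect rate.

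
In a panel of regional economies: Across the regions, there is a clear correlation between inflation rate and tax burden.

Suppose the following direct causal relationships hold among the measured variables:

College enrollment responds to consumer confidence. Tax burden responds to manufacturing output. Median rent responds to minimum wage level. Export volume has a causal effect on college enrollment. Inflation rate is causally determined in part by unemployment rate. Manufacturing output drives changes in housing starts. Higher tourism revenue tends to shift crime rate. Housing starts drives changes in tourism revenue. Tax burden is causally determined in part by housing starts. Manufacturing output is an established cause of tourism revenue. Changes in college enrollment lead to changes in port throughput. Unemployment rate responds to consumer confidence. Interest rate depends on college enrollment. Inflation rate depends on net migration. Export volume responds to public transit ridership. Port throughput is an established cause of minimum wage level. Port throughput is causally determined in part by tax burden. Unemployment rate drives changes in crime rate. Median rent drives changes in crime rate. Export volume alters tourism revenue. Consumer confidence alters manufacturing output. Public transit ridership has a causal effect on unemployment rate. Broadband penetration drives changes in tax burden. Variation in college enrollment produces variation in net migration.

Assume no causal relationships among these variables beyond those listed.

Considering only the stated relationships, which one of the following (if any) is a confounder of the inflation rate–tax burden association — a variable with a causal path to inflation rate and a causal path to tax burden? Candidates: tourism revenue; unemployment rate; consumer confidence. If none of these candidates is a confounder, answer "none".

Consumer confidence causes inflation rate (consumer confidence → unemployment rate → inflation rate) and also causes tax burden (consumer confidence → manufacturing output → tax burden); it is a common cause of both.
Each of the other candidates lacks a causal path to at least one of inflation rate and tax burden, so they do not confound the relationship.

consumer confidence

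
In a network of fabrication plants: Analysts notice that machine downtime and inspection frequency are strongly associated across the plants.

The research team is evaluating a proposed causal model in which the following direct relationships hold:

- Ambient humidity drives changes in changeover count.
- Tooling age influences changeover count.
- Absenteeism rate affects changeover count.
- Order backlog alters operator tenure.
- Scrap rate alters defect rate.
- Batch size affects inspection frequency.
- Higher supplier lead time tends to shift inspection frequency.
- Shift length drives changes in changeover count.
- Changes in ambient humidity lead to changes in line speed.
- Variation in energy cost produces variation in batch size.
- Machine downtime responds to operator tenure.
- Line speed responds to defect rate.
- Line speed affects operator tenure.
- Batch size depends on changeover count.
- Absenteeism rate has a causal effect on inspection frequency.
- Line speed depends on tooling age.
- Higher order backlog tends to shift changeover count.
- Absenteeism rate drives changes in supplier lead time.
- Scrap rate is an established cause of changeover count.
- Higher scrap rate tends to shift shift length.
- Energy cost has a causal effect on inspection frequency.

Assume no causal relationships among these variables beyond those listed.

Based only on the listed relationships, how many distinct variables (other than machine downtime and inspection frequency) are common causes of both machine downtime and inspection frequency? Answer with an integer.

The common causes are: ambient humidity (to machine downtime via ambient humidity → line speed → operator tenure → machine downtime; to inspection frequency via ambient humidity → changeover count → batch size → inspection frequency); order backlog (to machine downtime via order backlog → operator tenure → machine downtime; to inspection frequency via order backlog → changeover count → batch size → inspection frequency); scrap rate (to machine downtime via scrap rate → defect rate → line speed → operator tenure → machine downtime; to inspection frequency via scrap rate → changeover count → batch size → inspection frequency); tooling age (to machine downtime via tooling age → line speed → operator tenure → machine downtime; to inspection frequency via tooling age → changeover count → batch size → inspection frequency).
Every other variable lacks a causal path to at least one of machine downtime and inspection frequency.

4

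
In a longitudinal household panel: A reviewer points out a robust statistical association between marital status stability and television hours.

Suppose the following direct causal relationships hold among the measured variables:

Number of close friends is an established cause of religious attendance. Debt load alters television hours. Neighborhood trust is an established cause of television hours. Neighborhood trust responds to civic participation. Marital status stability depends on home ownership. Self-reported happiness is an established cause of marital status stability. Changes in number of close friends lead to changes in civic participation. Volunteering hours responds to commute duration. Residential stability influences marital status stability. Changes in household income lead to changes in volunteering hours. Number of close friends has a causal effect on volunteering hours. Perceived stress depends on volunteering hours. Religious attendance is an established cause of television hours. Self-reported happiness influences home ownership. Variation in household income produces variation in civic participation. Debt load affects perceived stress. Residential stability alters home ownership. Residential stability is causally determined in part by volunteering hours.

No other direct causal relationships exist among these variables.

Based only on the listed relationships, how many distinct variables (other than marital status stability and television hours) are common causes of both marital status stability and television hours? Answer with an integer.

The common causes are: household income (to marital status stability via household income → volunteering hours → residential stability → marital status stability; to television hours via household income → civic participation → neighborhood trust → television hours); number of close friends (to marital status stability via number of close friends → volunteering hours → residential stability → marital status stability; to television hours via number of close friends → religious attendance → television hours).
Every other variable lacks a causal path to at least one of marital status stability and television hours.

2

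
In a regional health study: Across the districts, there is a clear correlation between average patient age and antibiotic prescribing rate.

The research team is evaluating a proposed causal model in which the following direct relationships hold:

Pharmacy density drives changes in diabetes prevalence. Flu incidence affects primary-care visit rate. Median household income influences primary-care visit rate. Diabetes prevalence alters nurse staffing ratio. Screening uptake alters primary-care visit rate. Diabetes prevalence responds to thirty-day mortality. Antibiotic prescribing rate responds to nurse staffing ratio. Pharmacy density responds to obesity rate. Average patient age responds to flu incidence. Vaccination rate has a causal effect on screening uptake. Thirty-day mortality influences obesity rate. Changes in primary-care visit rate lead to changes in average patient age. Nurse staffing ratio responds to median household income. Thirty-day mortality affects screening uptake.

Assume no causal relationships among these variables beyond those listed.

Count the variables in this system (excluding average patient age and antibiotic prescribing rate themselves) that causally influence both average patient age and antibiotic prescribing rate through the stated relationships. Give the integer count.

The common causes are: median household income (to average patient age via median household income → primary-care visit rate → average patient age; to antibiotic prescribing rate via median household income → nurse staffing ratio → antibiotic prescribing rate); thirty-day mortality (to average patient age via thirty-day mortality → screening uptake → primary-care visit rate → average patient age; to antibiotic prescribing rate via thirty-day mortality → diabetes prevalence → nurse staffing ratio → antibiotic prescribing rate).
Every other variable lacks a causal path to at least one of average patient age and antibiotic prescribing rate.

2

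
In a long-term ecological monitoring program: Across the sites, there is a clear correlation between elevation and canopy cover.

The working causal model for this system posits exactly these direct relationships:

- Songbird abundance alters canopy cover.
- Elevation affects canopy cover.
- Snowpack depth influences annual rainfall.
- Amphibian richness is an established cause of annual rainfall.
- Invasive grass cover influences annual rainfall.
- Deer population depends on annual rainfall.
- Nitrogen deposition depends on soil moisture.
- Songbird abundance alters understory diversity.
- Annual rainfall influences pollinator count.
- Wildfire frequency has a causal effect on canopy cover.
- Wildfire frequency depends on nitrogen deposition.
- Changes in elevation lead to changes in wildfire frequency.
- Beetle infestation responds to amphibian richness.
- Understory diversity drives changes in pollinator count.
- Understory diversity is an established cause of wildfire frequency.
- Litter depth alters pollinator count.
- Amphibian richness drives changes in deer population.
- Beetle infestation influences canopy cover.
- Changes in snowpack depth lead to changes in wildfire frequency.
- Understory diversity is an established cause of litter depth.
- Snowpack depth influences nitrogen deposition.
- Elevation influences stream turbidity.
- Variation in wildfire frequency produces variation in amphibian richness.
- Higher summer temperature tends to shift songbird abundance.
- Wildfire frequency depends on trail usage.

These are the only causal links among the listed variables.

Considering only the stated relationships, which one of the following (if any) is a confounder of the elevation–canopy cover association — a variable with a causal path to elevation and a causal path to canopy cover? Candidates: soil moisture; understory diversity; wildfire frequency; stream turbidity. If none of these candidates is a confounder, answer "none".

none

None of the listed candidates has causal paths to both elevation and canopy cover in the stated relationships, so none is a common cause.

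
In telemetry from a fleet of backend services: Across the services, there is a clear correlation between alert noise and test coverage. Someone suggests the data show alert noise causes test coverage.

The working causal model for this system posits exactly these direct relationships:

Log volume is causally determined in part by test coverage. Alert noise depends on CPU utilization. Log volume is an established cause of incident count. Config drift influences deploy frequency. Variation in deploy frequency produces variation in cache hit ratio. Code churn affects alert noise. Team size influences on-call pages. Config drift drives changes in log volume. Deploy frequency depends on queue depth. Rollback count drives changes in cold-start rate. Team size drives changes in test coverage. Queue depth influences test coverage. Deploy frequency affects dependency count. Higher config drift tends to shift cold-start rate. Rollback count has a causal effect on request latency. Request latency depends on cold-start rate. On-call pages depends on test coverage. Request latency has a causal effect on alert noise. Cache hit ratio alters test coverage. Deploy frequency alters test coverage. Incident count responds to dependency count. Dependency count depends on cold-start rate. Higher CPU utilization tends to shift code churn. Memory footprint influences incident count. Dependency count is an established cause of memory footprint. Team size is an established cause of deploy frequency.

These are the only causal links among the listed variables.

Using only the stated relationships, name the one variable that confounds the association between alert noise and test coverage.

config drift

Config drift has a causal path to alert noise (config drift → cold-start rate → request latency → alert noise) and a separate causal path to test coverage (config drift → deploy frequency → test coverage), so it is a common cause of both.
No stated relationship gives alert noise a causal route to test coverage, so the correlation is explained by the shared upstream cause rather than a direct effect.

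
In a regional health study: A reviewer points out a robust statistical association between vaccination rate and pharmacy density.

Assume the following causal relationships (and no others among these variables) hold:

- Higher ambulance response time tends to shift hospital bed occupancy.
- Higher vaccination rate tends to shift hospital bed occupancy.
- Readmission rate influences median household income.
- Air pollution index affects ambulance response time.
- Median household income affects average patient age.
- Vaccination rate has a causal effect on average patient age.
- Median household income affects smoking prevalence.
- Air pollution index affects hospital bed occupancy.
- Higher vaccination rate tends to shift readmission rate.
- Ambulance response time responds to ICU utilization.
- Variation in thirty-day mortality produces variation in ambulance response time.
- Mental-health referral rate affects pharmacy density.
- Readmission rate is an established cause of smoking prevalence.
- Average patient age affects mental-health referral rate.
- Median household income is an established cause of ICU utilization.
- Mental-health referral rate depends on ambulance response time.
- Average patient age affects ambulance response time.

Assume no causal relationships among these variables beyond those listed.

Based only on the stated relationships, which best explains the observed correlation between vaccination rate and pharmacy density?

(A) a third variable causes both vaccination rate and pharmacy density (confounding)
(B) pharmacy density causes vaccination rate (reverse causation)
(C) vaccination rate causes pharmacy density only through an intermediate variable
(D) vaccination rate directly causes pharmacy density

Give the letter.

Vaccination rate reaches pharmacy density through vaccination rate → average patient age → mental-health referral rate → pharmacy density — an indirect causal chain with no direct vaccination rate → pharmacy density link. No variable causes both vaccination rate and pharmacy density, so confounding is ruled out; the effect is mediated.

C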